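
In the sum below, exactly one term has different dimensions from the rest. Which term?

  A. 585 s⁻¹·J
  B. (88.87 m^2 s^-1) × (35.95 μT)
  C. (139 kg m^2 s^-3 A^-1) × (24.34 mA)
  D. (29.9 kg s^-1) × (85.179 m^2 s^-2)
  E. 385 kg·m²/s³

Reduce each to base SI dimensions:
  A. J·s⁻¹ = N·m·s⁻¹ = kg·m²·s⁻³
  B. [m²·s⁻¹] · [kg·s⁻²·A⁻¹] = kg·m²·s⁻³·A⁻¹
  C. [kg·m²·s⁻³·A⁻¹] · [A] = kg·m²·s⁻³
  D. [kg·s⁻¹] · [m²·s⁻²] = kg·m²·s⁻³
  E. kg·m²·s⁻³
All reduce to kg·m²·s⁻³ except B., which is kg·m²·s⁻³·A⁻¹.

B.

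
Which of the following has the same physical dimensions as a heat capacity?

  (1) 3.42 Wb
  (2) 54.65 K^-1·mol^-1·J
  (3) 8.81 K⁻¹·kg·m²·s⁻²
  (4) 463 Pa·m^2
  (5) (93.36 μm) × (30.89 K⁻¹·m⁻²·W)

(3)

Reference: [heat capacity] = kg·m²·s⁻²·K⁻¹.
Each option:
  (1) Wb = V·s = kg·m²·s⁻²·A⁻¹
  (2) J·mol⁻¹·K⁻¹ = N·m·mol⁻¹·K⁻¹ = kg·m²·s⁻²·K⁻¹·mol⁻¹
  (3) kg·m²·s⁻²·K⁻¹  ← same
  (4) Pa·m² = N·m⁻²·m² = kg·m·s⁻²
  (5) [m] · [kg·s⁻³·K⁻¹] = kg·m·s⁻³·K⁻¹
Only (3) matches kg·m²·s⁻²·K⁻¹.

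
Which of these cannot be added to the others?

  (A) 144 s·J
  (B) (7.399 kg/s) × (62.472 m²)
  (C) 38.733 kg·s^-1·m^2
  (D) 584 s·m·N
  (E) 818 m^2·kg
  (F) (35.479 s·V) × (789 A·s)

(E)

Reduce each to base SI dimensions:
  (A) J·s = N·m·s = kg·m²·s⁻¹
  (B) [kg·s⁻¹] · [m²] = kg·m²·s⁻¹
  (C) kg·m²·s⁻¹
  (D) N·m·s = kg·m·s⁻²·m·s = kg·m²·s⁻¹
  (E) kg·m²
  (F) [kg·m²·s⁻²·A⁻¹] · [s·A] = kg·m²·s⁻¹
All reduce to kg·m²·s⁻¹ except (E), which is kg·m².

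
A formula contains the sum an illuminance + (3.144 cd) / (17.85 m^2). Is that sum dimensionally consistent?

Yes

Dimensions:
  an illuminance:  [illuminance] = m⁻²·cd
  (3.144 cd) / (17.85 m^2):  [cd] / [m²] = m⁻²·cd
Both are m⁻²·cd, so they have the same dimensions and can be added.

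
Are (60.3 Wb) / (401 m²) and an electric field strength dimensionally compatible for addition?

Reduce each to base SI dimensions:
  (60.3 Wb) / (401 m²):  [kg·m²·s⁻²·A⁻¹] / [m²] = kg·s⁻²·A⁻¹
  an electric field strength:  [electric field strength] = kg·m·s⁻³·A⁻¹
kg·s⁻²·A⁻¹ ≠ kg·m·s⁻³·A⁻¹, so they cannot be added.

No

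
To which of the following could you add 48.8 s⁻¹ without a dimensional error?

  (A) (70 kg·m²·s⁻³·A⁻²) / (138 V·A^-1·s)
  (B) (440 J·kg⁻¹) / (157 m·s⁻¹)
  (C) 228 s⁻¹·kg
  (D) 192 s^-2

Reference: s⁻¹.
Each option:
  (A) [kg·m²·s⁻³·A⁻²] / [kg·m²·s⁻²·A⁻²] = s⁻¹  ← same
  (B) [m²·s⁻²] / [m·s⁻¹] = m·s⁻¹
  (C) kg·s⁻¹
  (D) s⁻²
Only (A) matches s⁻¹.

(A)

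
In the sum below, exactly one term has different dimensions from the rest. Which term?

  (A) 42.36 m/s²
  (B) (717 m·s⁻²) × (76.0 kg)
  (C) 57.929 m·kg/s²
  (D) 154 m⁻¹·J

(A)

Expand each in SI base units:
  (A) m·s⁻²
  (B) [m·s⁻²] · [kg] = kg·m·s⁻²
  (C) kg·m·s⁻²
  (D) J·m⁻¹ = N·m·m⁻¹ = kg·m·s⁻²
All reduce to kg·m·s⁻² except (A), which is m·s⁻².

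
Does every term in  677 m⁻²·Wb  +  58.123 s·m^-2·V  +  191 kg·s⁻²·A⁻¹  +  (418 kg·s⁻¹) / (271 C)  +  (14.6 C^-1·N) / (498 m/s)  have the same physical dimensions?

Expand each in SI base units:
  677 m⁻²·Wb:  Wb·m⁻² = V·s·m⁻² = kg·s⁻²·A⁻¹
  58.123 s·m^-2·V:  V·s·m⁻² = J·C⁻¹·s·m⁻² = kg·s⁻²·A⁻¹
  191 kg·s⁻²·A⁻¹:  kg·s⁻²·A⁻¹
  (418 kg·s⁻¹) / (271 C):  [kg·s⁻¹] / [s·A] = kg·s⁻²·A⁻¹
  (14.6 C^-1·N) / (498 m/s):  [kg·m·s⁻³·A⁻¹] / [m·s⁻¹] = kg·s⁻²·A⁻¹
Every term reduces to kg·s⁻²·A⁻¹.

Yes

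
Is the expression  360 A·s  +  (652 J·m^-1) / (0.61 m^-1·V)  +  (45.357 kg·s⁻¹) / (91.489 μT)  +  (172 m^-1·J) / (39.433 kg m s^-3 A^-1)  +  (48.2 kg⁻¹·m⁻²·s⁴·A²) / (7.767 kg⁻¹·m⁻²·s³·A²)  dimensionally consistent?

No

In SI base units:
  360 A·s:  A·s = s·A
  (652 J·m^-1) / (0.61 m^-1·V):  [kg·m·s⁻²] / [kg·m·s⁻³·A⁻¹] = s·A
  (45.357 kg·s⁻¹) / (91.489 μT):  [kg·s⁻¹] / [kg·s⁻²·A⁻¹] = s·A
  (172 m^-1·J) / (39.433 kg m s^-3 A^-1):  [kg·m·s⁻²] / [kg·m·s⁻³·A⁻¹] = s·A
  (48.2 kg⁻¹·m⁻²·s⁴·A²) / (7.767 kg⁻¹·m⁻²·s³·A²):  [kg⁻¹·m⁻²·s⁴·A²] / [kg⁻¹·m⁻²·s³·A²] = s
The terms do not share a single dimension (s vs s·A).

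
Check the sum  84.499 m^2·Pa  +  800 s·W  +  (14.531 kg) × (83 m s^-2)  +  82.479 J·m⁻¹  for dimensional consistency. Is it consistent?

Work out the base dimensions of each:
  84.499 m^2·Pa:  Pa·m² = N·m⁻²·m² = kg·m·s⁻²
  800 s·W:  W·s = J·s⁻¹·s = kg·m²·s⁻²
  (14.531 kg) × (83 m s^-2):  [kg] · [m·s⁻²] = kg·m·s⁻²
  82.479 J·m⁻¹:  J·m⁻¹ = N·m·m⁻¹ = kg·m·s⁻²
The terms do not share a single dimension (kg·m²·s⁻² vs kg·m·s⁻²).

No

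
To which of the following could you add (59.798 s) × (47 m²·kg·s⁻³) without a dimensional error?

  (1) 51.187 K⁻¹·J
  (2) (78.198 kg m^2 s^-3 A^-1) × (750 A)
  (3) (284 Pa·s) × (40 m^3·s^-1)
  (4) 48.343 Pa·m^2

(3)

Reference: [s] · [kg·m²·s⁻³] = kg·m²·s⁻².
Each option:
  (1) J·K⁻¹ = N·m·K⁻¹ = kg·m²·s⁻²·K⁻¹
  (2) [kg·m²·s⁻³·A⁻¹] · [A] = kg·m²·s⁻³
  (3) [kg·m⁻¹·s⁻¹] · [m³·s⁻¹] = kg·m²·s⁻²  ← same
  (4) Pa·m² = N·m⁻²·m² = kg·m·s⁻²
Only (3) matches kg·m²·s⁻².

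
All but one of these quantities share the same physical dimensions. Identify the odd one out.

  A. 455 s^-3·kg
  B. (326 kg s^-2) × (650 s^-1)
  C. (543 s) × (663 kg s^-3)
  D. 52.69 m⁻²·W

C.

In SI base units:
  A. kg·s⁻³
  B. [kg·s⁻²] · [s⁻¹] = kg·s⁻³
  C. [s] · [kg·s⁻³] = kg·s⁻²
  D. W·m⁻² = J·s⁻¹·m⁻² = kg·s⁻³
All reduce to kg·s⁻³ except C., which is kg·s⁻².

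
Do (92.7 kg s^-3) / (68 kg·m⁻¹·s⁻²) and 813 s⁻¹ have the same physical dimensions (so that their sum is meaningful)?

Dimensions:
  (92.7 kg s^-3) / (68 kg·m⁻¹·s⁻²):  [kg·s⁻³] / [kg·m⁻¹·s⁻²] = m·s⁻¹
  813 s⁻¹:  s⁻¹
m·s⁻¹ ≠ s⁻¹, so they cannot be added.

No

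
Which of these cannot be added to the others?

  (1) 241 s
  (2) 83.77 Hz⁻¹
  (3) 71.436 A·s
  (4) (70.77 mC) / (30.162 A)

(3)

Expand each in SI base units:
  (1) s
  (2) Hz⁻¹ = (s⁻¹)⁻¹ = s
  (3) A·s = s·A
  (4) [s·A] / [A] = s
All reduce to s except (3), which is s·A.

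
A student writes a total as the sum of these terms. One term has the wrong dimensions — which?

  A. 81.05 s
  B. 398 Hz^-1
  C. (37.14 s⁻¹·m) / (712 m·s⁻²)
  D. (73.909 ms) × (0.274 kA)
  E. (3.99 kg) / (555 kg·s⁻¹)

Expand each in SI base units:
  A. s
  B. Hz⁻¹ = (s⁻¹)⁻¹ = s
  C. [m·s⁻¹] / [m·s⁻²] = s
  D. [s] · [A] = s·A
  E. [kg] / [kg·s⁻¹] = s
All reduce to s except D., which is s·A.

D.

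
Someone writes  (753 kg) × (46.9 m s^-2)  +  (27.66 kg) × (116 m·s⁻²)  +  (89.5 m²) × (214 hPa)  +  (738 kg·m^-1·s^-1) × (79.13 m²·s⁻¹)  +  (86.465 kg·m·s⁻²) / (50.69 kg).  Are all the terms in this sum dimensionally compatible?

Expand each in SI base units:
  (753 kg) × (46.9 m s^-2):  [kg] · [m·s⁻²] = kg·m·s⁻²
  (27.66 kg) × (116 m·s⁻²):  [kg] · [m·s⁻²] = kg·m·s⁻²
  (89.5 m²) × (214 hPa):  [m²] · [kg·m⁻¹·s⁻²] = kg·m·s⁻²
  (738 kg·m^-1·s^-1) × (79.13 m²·s⁻¹):  [kg·m⁻¹·s⁻¹] · [m²·s⁻¹] = kg·m·s⁻²
  (86.465 kg·m·s⁻²) / (50.69 kg):  [kg·m·s⁻²] / [kg] = m·s⁻²
The terms do not share a single dimension (kg·m·s⁻² vs m·s⁻²).

No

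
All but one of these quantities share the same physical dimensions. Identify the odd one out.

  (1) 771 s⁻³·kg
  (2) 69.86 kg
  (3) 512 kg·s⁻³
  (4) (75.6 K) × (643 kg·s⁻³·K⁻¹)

In SI base units:
  (1) kg·s⁻³
  (2) kg
  (3) kg·s⁻³
  (4) [K] · [kg·s⁻³·K⁻¹] = kg·s⁻³
All reduce to kg·s⁻³ except (2), which is kg.

(2)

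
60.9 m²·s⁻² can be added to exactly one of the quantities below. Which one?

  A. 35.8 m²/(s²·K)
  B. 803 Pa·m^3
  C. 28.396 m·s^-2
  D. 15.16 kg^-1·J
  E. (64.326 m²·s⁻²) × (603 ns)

D.

Reference: m²·s⁻².
Each option:
  A. m²·s⁻²·K⁻¹
  B. Pa·m³ = N·m⁻²·m³ = kg·m²·s⁻²
  C. m·s⁻²
  D. J·kg⁻¹ = N·m·kg⁻¹ = m²·s⁻²  ← same
  E. [m²·s⁻²] · [s] = m²·s⁻¹
Only D. matches m²·s⁻².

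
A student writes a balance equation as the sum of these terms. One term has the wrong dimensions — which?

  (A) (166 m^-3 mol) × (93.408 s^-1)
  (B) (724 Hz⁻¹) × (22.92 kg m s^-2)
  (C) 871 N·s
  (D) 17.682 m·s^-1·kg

Dimensions:
  (A) [m⁻³·mol] · [s⁻¹] = m⁻³·s⁻¹·mol
  (B) [s] · [kg·m·s⁻²] = kg·m·s⁻¹
  (C) N·s = kg·m·s⁻²·s = kg·m·s⁻¹
  (D) kg·m·s⁻¹
All reduce to kg·m·s⁻¹ except (A), which is m⁻³·s⁻¹·mol.

(A)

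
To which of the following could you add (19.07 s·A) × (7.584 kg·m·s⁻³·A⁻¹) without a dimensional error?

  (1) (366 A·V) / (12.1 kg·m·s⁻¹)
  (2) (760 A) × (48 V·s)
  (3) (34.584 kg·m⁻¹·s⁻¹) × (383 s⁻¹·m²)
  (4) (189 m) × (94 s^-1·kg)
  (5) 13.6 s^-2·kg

(3)

Reference: [s·A] · [kg·m·s⁻³·A⁻¹] = kg·m·s⁻².
Each option:
  (1) [kg·m²·s⁻³] / [kg·m·s⁻¹] = m·s⁻²
  (2) [A] · [kg·m²·s⁻²·A⁻¹] = kg·m²·s⁻²
  (3) [kg·m⁻¹·s⁻¹] · [m²·s⁻¹] = kg·m·s⁻²  ← same
  (4) [m] · [kg·s⁻¹] = kg·m·s⁻¹
  (5) kg·s⁻²
Only (3) matches kg·m·s⁻².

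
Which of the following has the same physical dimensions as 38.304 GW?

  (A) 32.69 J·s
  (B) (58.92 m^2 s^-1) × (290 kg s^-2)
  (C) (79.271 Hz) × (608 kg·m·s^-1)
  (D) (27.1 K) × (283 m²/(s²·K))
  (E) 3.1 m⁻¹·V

Reference: W = J·s⁻¹ = kg·m²·s⁻³.
Each option:
  (A) J·s = N·m·s = kg·m²·s⁻¹
  (B) [m²·s⁻¹] · [kg·s⁻²] = kg·m²·s⁻³  ← same
  (C) [s⁻¹] · [kg·m·s⁻¹] = kg·m·s⁻²
  (D) [K] · [m²·s⁻²·K⁻¹] = m²·s⁻²
  (E) V·m⁻¹ = J·C⁻¹·m⁻¹ = kg·m·s⁻³·A⁻¹
Only (B) matches kg·m²·s⁻³.

(B)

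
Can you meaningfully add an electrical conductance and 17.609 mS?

Yes

In SI base units:
  an electrical conductance:  [electrical conductance] = kg⁻¹·m⁻²·s³·A²
  17.609 mS:  S = Ω⁻¹ = kg⁻¹·m⁻²·s³·A²
Both are kg⁻¹·m⁻²·s³·A², so they have the same dimensions and can be added.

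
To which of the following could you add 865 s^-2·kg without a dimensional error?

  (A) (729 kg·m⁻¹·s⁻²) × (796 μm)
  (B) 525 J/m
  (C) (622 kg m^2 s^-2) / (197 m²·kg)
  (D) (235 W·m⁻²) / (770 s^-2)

(A)

Reference: kg·s⁻².
Each option:
  (A) [kg·m⁻¹·s⁻²] · [m] = kg·s⁻²  ← same
  (B) J·m⁻¹ = N·m·m⁻¹ = kg·m·s⁻²
  (C) [kg·m²·s⁻²] / [kg·m²] = s⁻²
  (D) [kg·s⁻³] / [s⁻²] = kg·s⁻¹
Only (A) matches kg·s⁻².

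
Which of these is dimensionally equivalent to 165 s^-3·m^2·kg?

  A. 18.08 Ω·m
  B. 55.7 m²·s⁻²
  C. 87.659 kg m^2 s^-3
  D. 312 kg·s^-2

Reference: kg·m²·s⁻³.
Each option:
  A. Ω·m = V·A⁻¹·m = kg·m³·s⁻³·A⁻²
  B. m²·s⁻²
  C. kg·m²·s⁻³  ← same
  D. kg·s⁻²
Only C. matches kg·m²·s⁻³.

C.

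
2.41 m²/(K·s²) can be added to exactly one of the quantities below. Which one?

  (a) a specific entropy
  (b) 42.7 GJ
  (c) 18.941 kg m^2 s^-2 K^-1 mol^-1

Reference: m²·s⁻²·K⁻¹.
Each option:
  (a) [specific entropy] = m²·s⁻²·K⁻¹  ← same
  (b) J = N·m = kg·m²·s⁻²
  (c) kg·m²·s⁻²·K⁻¹·mol⁻¹
Only (a) matches m²·s⁻²·K⁻¹.

(a)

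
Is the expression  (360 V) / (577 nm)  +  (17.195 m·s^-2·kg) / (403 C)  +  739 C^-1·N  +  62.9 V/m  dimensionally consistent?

In SI base units:
  (360 V) / (577 nm):  [kg·m²·s⁻³·A⁻¹] / [m] = kg·m·s⁻³·A⁻¹
  (17.195 m·s^-2·kg) / (403 C):  [kg·m·s⁻²] / [s·A] = kg·m·s⁻³·A⁻¹
  739 C^-1·N:  N·C⁻¹ = kg·m·s⁻²·(s·A)⁻¹ = kg·m·s⁻³·A⁻¹
  62.9 V/m:  V·m⁻¹ = J·C⁻¹·m⁻¹ = kg·m·s⁻³·A⁻¹
Every term reduces to kg·m·s⁻³·A⁻¹.

Yes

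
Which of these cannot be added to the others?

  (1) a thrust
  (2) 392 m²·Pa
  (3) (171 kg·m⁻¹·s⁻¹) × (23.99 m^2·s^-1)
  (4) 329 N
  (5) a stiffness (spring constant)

In SI base units:
  (1) [thrust] = kg·m·s⁻²
  (2) Pa·m² = N·m⁻²·m² = kg·m·s⁻²
  (3) [kg·m⁻¹·s⁻¹] · [m²·s⁻¹] = kg·m·s⁻²
  (4) N = kg·m·s⁻²
  (5) [stiffness (spring constant)] = kg·s⁻²
All reduce to kg·m·s⁻² except (5), which is kg·s⁻².

(5)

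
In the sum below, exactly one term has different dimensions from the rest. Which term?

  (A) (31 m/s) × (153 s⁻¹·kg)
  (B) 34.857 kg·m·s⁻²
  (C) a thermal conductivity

Dimensions:
  (A) [m·s⁻¹] · [kg·s⁻¹] = kg·m·s⁻²
  (B) kg·m·s⁻²
  (C) [thermal conductivity] = kg·m·s⁻³·K⁻¹
All reduce to kg·m·s⁻² except (C), which is kg·m·s⁻³·K⁻¹.

(C)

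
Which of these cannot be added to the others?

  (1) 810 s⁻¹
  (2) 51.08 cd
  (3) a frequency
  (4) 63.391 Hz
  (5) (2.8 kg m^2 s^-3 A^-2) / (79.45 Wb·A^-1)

(2)

Expand each in SI base units:
  (1) s⁻¹
  (2) cd
  (3) [frequency] = s⁻¹
  (4) Hz = s⁻¹
  (5) [kg·m²·s⁻³·A⁻²] / [kg·m²·s⁻²·A⁻²] = s⁻¹
All reduce to s⁻¹ except (2), which is cd.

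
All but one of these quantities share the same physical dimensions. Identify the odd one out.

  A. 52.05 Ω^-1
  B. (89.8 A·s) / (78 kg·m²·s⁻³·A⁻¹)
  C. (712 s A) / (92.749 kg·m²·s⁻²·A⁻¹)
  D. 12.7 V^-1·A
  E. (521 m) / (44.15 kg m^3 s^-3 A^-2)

B.

In SI base units:
  A. Ω⁻¹ = (V·A⁻¹)⁻¹ = kg⁻¹·m⁻²·s³·A²
  B. [s·A] / [kg·m²·s⁻³·A⁻¹] = kg⁻¹·m⁻²·s⁴·A²
  C. [s·A] / [kg·m²·s⁻²·A⁻¹] = kg⁻¹·m⁻²·s³·A²
  D. A·V⁻¹ = A·(J·C⁻¹)⁻¹ = kg⁻¹·m⁻²·s³·A²
  E. [m] / [kg·m³·s⁻³·A⁻²] = kg⁻¹·m⁻²·s³·A²
All reduce to kg⁻¹·m⁻²·s³·A² except B., which is kg⁻¹·m⁻²·s⁴·A².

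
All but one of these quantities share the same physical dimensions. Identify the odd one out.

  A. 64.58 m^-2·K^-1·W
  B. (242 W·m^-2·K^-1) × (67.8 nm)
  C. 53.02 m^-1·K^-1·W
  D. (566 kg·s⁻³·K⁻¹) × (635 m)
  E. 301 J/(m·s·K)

A.

Reduce each to base SI dimensions:
  A. W·m⁻²·K⁻¹ = J·s⁻¹·m⁻²·K⁻¹ = kg·s⁻³·K⁻¹
  B. [kg·s⁻³·K⁻¹] · [m] = kg·m·s⁻³·K⁻¹
  C. W·m⁻¹·K⁻¹ = J·s⁻¹·m⁻¹·K⁻¹ = kg·m·s⁻³·K⁻¹
  D. [kg·s⁻³·K⁻¹] · [m] = kg·m·s⁻³·K⁻¹
  E. J·s⁻¹·m⁻¹·K⁻¹ = N·m·s⁻¹·m⁻¹·K⁻¹ = kg·m·s⁻³·K⁻¹
All reduce to kg·m·s⁻³·K⁻¹ except A., which is kg·s⁻³·K⁻¹.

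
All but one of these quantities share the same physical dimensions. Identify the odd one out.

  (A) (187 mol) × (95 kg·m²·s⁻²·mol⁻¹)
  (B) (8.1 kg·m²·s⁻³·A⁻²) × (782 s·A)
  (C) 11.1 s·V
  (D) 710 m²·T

In SI base units:
  (A) [mol] · [kg·m²·s⁻²·mol⁻¹] = kg·m²·s⁻²
  (B) [kg·m²·s⁻³·A⁻²] · [s·A] = kg·m²·s⁻²·A⁻¹
  (C) V·s = J·C⁻¹·s = kg·m²·s⁻²·A⁻¹
  (D) T·m² = Wb·m⁻²·m² = kg·m²·s⁻²·A⁻¹
All reduce to kg·m²·s⁻²·A⁻¹ except (A), which is kg·m²·s⁻².

(A)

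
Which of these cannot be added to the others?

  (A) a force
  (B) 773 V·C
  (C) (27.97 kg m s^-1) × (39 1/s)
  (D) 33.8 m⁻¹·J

Expand each in SI base units:
  (A) [force] = kg·m·s⁻²
  (B) C·V = s·A·J·C⁻¹ = kg·m²·s⁻²
  (C) [kg·m·s⁻¹] · [s⁻¹] = kg·m·s⁻²
  (D) J·m⁻¹ = N·m·m⁻¹ = kg·m·s⁻²
All reduce to kg·m·s⁻² except (B), which is kg·m²·s⁻².

(B)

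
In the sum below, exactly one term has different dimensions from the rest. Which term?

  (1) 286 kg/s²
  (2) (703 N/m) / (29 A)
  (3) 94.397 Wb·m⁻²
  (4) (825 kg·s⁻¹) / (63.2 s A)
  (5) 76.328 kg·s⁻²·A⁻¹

(1)

In SI base units:
  (1) kg·s⁻²
  (2) [kg·s⁻²] / [A] = kg·s⁻²·A⁻¹
  (3) Wb·m⁻² = V·s·m⁻² = kg·s⁻²·A⁻¹
  (4) [kg·s⁻¹] / [s·A] = kg·s⁻²·A⁻¹
  (5) kg·s⁻²·A⁻¹
All reduce to kg·s⁻²·A⁻¹ except (1), which is kg·s⁻².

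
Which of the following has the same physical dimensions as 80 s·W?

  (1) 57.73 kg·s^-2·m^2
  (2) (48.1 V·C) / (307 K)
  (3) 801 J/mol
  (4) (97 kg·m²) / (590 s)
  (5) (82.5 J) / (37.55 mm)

Reference: W·s = J·s⁻¹·s = kg·m²·s⁻².
Each option:
  (1) kg·m²·s⁻²  ← same
  (2) [kg·m²·s⁻²] / [K] = kg·m²·s⁻²·K⁻¹
  (3) J·mol⁻¹ = N·m·mol⁻¹ = kg·m²·s⁻²·mol⁻¹
  (4) [kg·m²] / [s] = kg·m²·s⁻¹
  (5) [kg·m²·s⁻²] / [m] = kg·m·s⁻²
Only (1) matches kg·m²·s⁻².

(1)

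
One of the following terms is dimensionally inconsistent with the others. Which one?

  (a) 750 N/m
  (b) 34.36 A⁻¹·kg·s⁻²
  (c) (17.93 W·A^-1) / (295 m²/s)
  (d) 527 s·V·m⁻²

(a)

Work out the base dimensions of each:
  (a) N·m⁻¹ = kg·m·s⁻²·m⁻¹ = kg·s⁻²
  (b) kg·s⁻²·A⁻¹
  (c) [kg·m²·s⁻³·A⁻¹] / [m²·s⁻¹] = kg·s⁻²·A⁻¹
  (d) V·s·m⁻² = J·C⁻¹·s·m⁻² = kg·s⁻²·A⁻¹
All reduce to kg·s⁻²·A⁻¹ except (a), which is kg·s⁻².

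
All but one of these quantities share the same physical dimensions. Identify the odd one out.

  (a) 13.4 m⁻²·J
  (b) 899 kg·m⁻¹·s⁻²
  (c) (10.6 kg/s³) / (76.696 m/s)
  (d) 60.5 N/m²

(a)

Reduce each to base SI dimensions:
  (a) J·m⁻² = N·m·m⁻² = kg·s⁻²
  (b) kg·m⁻¹·s⁻²
  (c) [kg·s⁻³] / [m·s⁻¹] = kg·m⁻¹·s⁻²
  (d) N·m⁻² = kg·m·s⁻²·m⁻² = kg·m⁻¹·s⁻²
All reduce to kg·m⁻¹·s⁻² except (a), which is kg·s⁻².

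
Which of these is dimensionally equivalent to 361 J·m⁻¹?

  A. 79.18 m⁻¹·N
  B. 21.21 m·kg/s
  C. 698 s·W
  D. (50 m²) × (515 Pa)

D.

Reference: J·m⁻¹ = N·m·m⁻¹ = kg·m·s⁻².
Each option:
  A. N·m⁻¹ = kg·m·s⁻²·m⁻¹ = kg·s⁻²
  B. kg·m·s⁻¹
  C. W·s = J·s⁻¹·s = kg·m²·s⁻²
  D. [m²] · [kg·m⁻¹·s⁻²] = kg·m·s⁻²  ← same
Only D. matches kg·m·s⁻².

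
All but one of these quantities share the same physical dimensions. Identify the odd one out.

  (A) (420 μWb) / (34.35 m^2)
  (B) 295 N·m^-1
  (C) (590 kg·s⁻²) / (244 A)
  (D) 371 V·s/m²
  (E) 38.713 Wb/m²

(B)

Expand each in SI base units:
  (A) [kg·m²·s⁻²·A⁻¹] / [m²] = kg·s⁻²·A⁻¹
  (B) N·m⁻¹ = kg·m·s⁻²·m⁻¹ = kg·s⁻²
  (C) [kg·s⁻²] / [A] = kg·s⁻²·A⁻¹
  (D) V·s·m⁻² = J·C⁻¹·s·m⁻² = kg·s⁻²·A⁻¹
  (E) Wb·m⁻² = V·s·m⁻² = kg·s⁻²·A⁻¹
All reduce to kg·s⁻²·A⁻¹ except (B), which is kg·s⁻².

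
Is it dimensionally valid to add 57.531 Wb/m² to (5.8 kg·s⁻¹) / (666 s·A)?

Yes

Dimensions:
  57.531 Wb/m²:  Wb·m⁻² = V·s·m⁻² = kg·s⁻²·A⁻¹
  (5.8 kg·s⁻¹) / (666 s·A):  [kg·s⁻¹] / [s·A] = kg·s⁻²·A⁻¹
Both are kg·s⁻²·A⁻¹, so they have the same dimensions and can be added.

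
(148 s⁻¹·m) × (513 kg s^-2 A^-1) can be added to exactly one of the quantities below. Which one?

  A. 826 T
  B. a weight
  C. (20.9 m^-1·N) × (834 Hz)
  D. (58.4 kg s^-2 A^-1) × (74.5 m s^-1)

Reference: [m·s⁻¹] · [kg·s⁻²·A⁻¹] = kg·m·s⁻³·A⁻¹.
Each option:
  A. T = Wb·m⁻² = kg·s⁻²·A⁻¹
  B. [weight] = kg·m·s⁻²
  C. [kg·s⁻²] · [s⁻¹] = kg·s⁻³
  D. [kg·s⁻²·A⁻¹] · [m·s⁻¹] = kg·m·s⁻³·A⁻¹  ← same
Only D. matches kg·m·s⁻³·A⁻¹.

D.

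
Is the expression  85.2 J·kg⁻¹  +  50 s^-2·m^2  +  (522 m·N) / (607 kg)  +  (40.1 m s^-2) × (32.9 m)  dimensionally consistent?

Yes

Dimensions:
  85.2 J·kg⁻¹:  J·kg⁻¹ = N·m·kg⁻¹ = m²·s⁻²
  50 s^-2·m^2:  m²·s⁻²
  (522 m·N) / (607 kg):  [kg·m²·s⁻²] / [kg] = m²·s⁻²
  (40.1 m s^-2) × (32.9 m):  [m·s⁻²] · [m] = m²·s⁻²
Every term reduces to m²·s⁻².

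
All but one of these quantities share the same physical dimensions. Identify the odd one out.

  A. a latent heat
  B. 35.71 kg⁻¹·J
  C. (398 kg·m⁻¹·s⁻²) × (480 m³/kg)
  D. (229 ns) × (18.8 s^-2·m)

D.

Expand each in SI base units:
  A. [latent heat] = m²·s⁻²
  B. J·kg⁻¹ = N·m·kg⁻¹ = m²·s⁻²
  C. [kg·m⁻¹·s⁻²] · [kg⁻¹·m³] = m²·s⁻²
  D. [s] · [m·s⁻²] = m·s⁻¹
All reduce to m²·s⁻² except D., which is m·s⁻¹.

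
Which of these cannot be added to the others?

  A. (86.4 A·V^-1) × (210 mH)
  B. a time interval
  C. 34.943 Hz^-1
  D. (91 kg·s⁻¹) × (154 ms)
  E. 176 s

D.

Dimensions:
  A. [kg⁻¹·m⁻²·s³·A²] · [kg·m²·s⁻²·A⁻²] = s
  B. [time interval] = s
  C. Hz⁻¹ = (s⁻¹)⁻¹ = s
  D. [kg·s⁻¹] · [s] = kg
  E. s
All reduce to s except D., which is kg.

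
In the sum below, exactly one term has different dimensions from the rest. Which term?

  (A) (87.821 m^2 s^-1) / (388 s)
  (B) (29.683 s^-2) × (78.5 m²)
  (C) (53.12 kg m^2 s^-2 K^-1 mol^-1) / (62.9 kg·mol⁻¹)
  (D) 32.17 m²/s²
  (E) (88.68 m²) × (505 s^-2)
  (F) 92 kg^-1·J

Work out the base dimensions of each:
  (A) [m²·s⁻¹] / [s] = m²·s⁻²
  (B) [s⁻²] · [m²] = m²·s⁻²
  (C) [kg·m²·s⁻²·K⁻¹·mol⁻¹] / [kg·mol⁻¹] = m²·s⁻²·K⁻¹
  (D) m²·s⁻²
  (E) [m²] · [s⁻²] = m²·s⁻²
  (F) J·kg⁻¹ = N·m·kg⁻¹ = m²·s⁻²
All reduce to m²·s⁻² except (C), which is m²·s⁻²·K⁻¹.

(C)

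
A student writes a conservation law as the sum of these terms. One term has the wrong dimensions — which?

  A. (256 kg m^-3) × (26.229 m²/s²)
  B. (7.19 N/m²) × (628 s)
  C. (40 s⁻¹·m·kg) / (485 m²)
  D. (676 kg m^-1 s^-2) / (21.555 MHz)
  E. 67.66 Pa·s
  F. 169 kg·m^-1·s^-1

A.

Work out the base dimensions of each:
  A. [kg·m⁻³] · [m²·s⁻²] = kg·m⁻¹·s⁻²
  B. [kg·m⁻¹·s⁻²] · [s] = kg·m⁻¹·s⁻¹
  C. [kg·m·s⁻¹] / [m²] = kg·m⁻¹·s⁻¹
  D. [kg·m⁻¹·s⁻²] / [s⁻¹] = kg·m⁻¹·s⁻¹
  E. Pa·s = N·m⁻²·s = kg·m⁻¹·s⁻¹
  F. kg·m⁻¹·s⁻¹
All reduce to kg·m⁻¹·s⁻¹ except A., which is kg·m⁻¹·s⁻².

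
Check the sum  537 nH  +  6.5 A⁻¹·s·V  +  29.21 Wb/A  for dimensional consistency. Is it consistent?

Yes

Expand each in SI base units:
  537 nH:  H = V·s·A⁻¹ = kg·m²·s⁻²·A⁻²
  6.5 A⁻¹·s·V:  V·s·A⁻¹ = J·C⁻¹·s·A⁻¹ = kg·m²·s⁻²·A⁻²
  29.21 Wb/A:  Wb·A⁻¹ = V·s·A⁻¹ = kg·m²·s⁻²·A⁻²
Every term reduces to kg·m²·s⁻²·A⁻².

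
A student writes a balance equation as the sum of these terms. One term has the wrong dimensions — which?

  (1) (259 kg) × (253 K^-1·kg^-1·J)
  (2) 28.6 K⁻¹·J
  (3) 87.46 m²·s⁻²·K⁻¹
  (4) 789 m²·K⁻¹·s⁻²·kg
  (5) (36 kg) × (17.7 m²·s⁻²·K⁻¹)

Expand each in SI base units:
  (1) [kg] · [m²·s⁻²·K⁻¹] = kg·m²·s⁻²·K⁻¹
  (2) J·K⁻¹ = N·m·K⁻¹ = kg·m²·s⁻²·K⁻¹
  (3) m²·s⁻²·K⁻¹
  (4) kg·m²·s⁻²·K⁻¹
  (5) [kg] · [m²·s⁻²·K⁻¹] = kg·m²·s⁻²·K⁻¹
All reduce to kg·m²·s⁻²·K⁻¹ except (3), which is m²·s⁻²·K⁻¹.

(3)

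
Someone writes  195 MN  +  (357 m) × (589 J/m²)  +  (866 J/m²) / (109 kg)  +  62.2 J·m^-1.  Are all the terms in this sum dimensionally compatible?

No

Reduce each to base SI dimensions:
  195 MN:  N = kg·m·s⁻²
  (357 m) × (589 J/m²):  [m] · [kg·s⁻²] = kg·m·s⁻²
  (866 J/m²) / (109 kg):  [kg·s⁻²] / [kg] = s⁻²
  62.2 J·m^-1:  J·m⁻¹ = N·m·m⁻¹ = kg·m·s⁻²
The terms do not share a single dimension (kg·m·s⁻² vs s⁻²).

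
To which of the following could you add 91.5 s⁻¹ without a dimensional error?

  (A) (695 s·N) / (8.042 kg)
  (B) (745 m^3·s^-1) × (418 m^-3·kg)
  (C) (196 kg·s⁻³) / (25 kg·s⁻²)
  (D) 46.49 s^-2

(C)

Reference: s⁻¹.
Each option:
  (A) [kg·m·s⁻¹] / [kg] = m·s⁻¹
  (B) [m³·s⁻¹] · [kg·m⁻³] = kg·s⁻¹
  (C) [kg·s⁻³] / [kg·s⁻²] = s⁻¹  ← same
  (D) s⁻²
Only (C) matches s⁻¹.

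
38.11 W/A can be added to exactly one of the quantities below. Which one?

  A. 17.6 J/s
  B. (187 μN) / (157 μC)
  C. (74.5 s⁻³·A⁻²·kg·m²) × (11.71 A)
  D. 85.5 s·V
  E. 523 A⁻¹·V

Reference: W·A⁻¹ = J·s⁻¹·A⁻¹ = kg·m²·s⁻³·A⁻¹.
Each option:
  A. J·s⁻¹ = N·m·s⁻¹ = kg·m²·s⁻³
  B. [kg·m·s⁻²] / [s·A] = kg·m·s⁻³·A⁻¹
  C. [kg·m²·s⁻³·A⁻²] · [A] = kg·m²·s⁻³·A⁻¹  ← same
  D. V·s = J·C⁻¹·s = kg·m²·s⁻²·A⁻¹
  E. V·A⁻¹ = J·C⁻¹·A⁻¹ = kg·m²·s⁻³·A⁻²
Only C. matches kg·m²·s⁻³·A⁻¹.

C.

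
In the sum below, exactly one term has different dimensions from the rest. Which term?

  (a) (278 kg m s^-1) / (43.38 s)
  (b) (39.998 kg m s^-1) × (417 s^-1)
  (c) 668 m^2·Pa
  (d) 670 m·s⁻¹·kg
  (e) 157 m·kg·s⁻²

(d)

Dimensions:
  (a) [kg·m·s⁻¹] / [s] = kg·m·s⁻²
  (b) [kg·m·s⁻¹] · [s⁻¹] = kg·m·s⁻²
  (c) Pa·m² = N·m⁻²·m² = kg·m·s⁻²
  (d) kg·m·s⁻¹
  (e) kg·m·s⁻²
All reduce to kg·m·s⁻² except (d), which is kg·m·s⁻¹.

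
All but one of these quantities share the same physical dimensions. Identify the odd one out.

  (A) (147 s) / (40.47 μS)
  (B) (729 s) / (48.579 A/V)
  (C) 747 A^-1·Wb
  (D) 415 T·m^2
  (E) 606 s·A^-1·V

Work out the base dimensions of each:
  (A) [s] / [kg⁻¹·m⁻²·s³·A²] = kg·m²·s⁻²·A⁻²
  (B) [s] / [kg⁻¹·m⁻²·s³·A²] = kg·m²·s⁻²·A⁻²
  (C) Wb·A⁻¹ = V·s·A⁻¹ = kg·m²·s⁻²·A⁻²
  (D) T·m² = Wb·m⁻²·m² = kg·m²·s⁻²·A⁻¹
  (E) V·s·A⁻¹ = J·C⁻¹·s·A⁻¹ = kg·m²·s⁻²·A⁻²
All reduce to kg·m²·s⁻²·A⁻² except (D), which is kg·m²·s⁻²·A⁻¹.

(D)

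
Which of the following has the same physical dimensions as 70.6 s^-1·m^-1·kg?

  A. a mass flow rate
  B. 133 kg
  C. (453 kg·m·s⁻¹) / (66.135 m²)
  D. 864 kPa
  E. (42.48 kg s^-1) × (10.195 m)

C.

Reference: kg·m⁻¹·s⁻¹.
Each option:
  A. [mass flow rate] = kg·s⁻¹
  B. kg
  C. [kg·m·s⁻¹] / [m²] = kg·m⁻¹·s⁻¹  ← same
  D. Pa = N·m⁻² = kg·m⁻¹·s⁻²
  E. [kg·s⁻¹] · [m] = kg·m·s⁻¹
Only C. matches kg·m⁻¹·s⁻¹.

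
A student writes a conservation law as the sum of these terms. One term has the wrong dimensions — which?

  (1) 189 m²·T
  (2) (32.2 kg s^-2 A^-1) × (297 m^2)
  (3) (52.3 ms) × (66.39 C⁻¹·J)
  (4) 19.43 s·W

Work out the base dimensions of each:
  (1) T·m² = Wb·m⁻²·m² = kg·m²·s⁻²·A⁻¹
  (2) [kg·s⁻²·A⁻¹] · [m²] = kg·m²·s⁻²·A⁻¹
  (3) [s] · [kg·m²·s⁻³·A⁻¹] = kg·m²·s⁻²·A⁻¹
  (4) W·s = J·s⁻¹·s = kg·m²·s⁻²
All reduce to kg·m²·s⁻²·A⁻¹ except (4), which is kg·m²·s⁻².

(4)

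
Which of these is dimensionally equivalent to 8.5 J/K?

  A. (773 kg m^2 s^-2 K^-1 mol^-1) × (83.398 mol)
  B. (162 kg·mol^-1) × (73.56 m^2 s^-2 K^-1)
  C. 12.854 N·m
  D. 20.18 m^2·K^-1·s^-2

A.

Reference: J·K⁻¹ = N·m·K⁻¹ = kg·m²·s⁻²·K⁻¹.
Each option:
  A. [kg·m²·s⁻²·K⁻¹·mol⁻¹] · [mol] = kg·m²·s⁻²·K⁻¹  ← same
  B. [kg·mol⁻¹] · [m²·s⁻²·K⁻¹] = kg·m²·s⁻²·K⁻¹·mol⁻¹
  C. N·m = kg·m·s⁻²·m = kg·m²·s⁻²
  D. m²·s⁻²·K⁻¹
Only A. matches kg·m²·s⁻²·K⁻¹.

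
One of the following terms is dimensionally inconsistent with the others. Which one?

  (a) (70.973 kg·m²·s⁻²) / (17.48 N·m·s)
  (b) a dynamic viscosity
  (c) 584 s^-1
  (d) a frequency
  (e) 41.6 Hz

(b)

Dimensions:
  (a) [kg·m²·s⁻²] / [kg·m²·s⁻¹] = s⁻¹
  (b) [dynamic viscosity] = kg·m⁻¹·s⁻¹
  (c) s⁻¹
  (d) [frequency] = s⁻¹
  (e) Hz = s⁻¹
All reduce to s⁻¹ except (b), which is kg·m⁻¹·s⁻¹.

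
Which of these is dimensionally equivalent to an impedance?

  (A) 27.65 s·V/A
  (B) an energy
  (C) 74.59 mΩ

Reference: [impedance] = kg·m²·s⁻³·A⁻².
Each option:
  (A) V·s·A⁻¹ = J·C⁻¹·s·A⁻¹ = kg·m²·s⁻²·A⁻²
  (B) [energy] = kg·m²·s⁻²
  (C) Ω = V·A⁻¹ = kg·m²·s⁻³·A⁻²  ← same
Only (C) matches kg·m²·s⁻³·A⁻².

(C)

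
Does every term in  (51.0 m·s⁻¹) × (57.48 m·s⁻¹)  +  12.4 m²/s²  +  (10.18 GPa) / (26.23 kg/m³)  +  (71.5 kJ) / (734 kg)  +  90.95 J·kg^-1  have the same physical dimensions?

Reduce each to base SI dimensions:
  (51.0 m·s⁻¹) × (57.48 m·s⁻¹):  [m·s⁻¹] · [m·s⁻¹] = m²·s⁻²
  12.4 m²/s²:  m²·s⁻²
  (10.18 GPa) / (26.23 kg/m³):  [kg·m⁻¹·s⁻²] / [kg·m⁻³] = m²·s⁻²
  (71.5 kJ) / (734 kg):  [kg·m²·s⁻²] / [kg] = m²·s⁻²
  90.95 J·kg^-1:  J·kg⁻¹ = N·m·kg⁻¹ = m²·s⁻²
Every term reduces to m²·s⁻².

Yes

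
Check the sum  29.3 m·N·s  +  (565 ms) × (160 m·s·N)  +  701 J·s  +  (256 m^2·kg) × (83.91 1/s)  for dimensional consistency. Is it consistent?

No

Expand each in SI base units:
  29.3 m·N·s:  N·m·s = kg·m·s⁻²·m·s = kg·m²·s⁻¹
  (565 ms) × (160 m·s·N):  [s] · [kg·m²·s⁻¹] = kg·m²
  701 J·s:  J·s = N·m·s = kg·m²·s⁻¹
  (256 m^2·kg) × (83.91 1/s):  [kg·m²] · [s⁻¹] = kg·m²·s⁻¹
The terms do not share a single dimension (kg·m² vs kg·m²·s⁻¹).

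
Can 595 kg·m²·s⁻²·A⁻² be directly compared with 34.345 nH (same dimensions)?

Expand each in SI base units:
  595 kg·m²·s⁻²·A⁻²:  kg·m²·s⁻²·A⁻²
  34.345 nH:  H = V·s·A⁻¹ = kg·m²·s⁻²·A⁻²
Both are kg·m²·s⁻²·A⁻², so they have the same dimensions and can be added.

Yes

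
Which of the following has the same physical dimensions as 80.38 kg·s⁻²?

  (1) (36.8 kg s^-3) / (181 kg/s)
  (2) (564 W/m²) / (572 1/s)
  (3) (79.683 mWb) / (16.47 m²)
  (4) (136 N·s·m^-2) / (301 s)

Reference: kg·s⁻².
Each option:
  (1) [kg·s⁻³] / [kg·s⁻¹] = s⁻²
  (2) [kg·s⁻³] / [s⁻¹] = kg·s⁻²  ← same
  (3) [kg·m²·s⁻²·A⁻¹] / [m²] = kg·s⁻²·A⁻¹
  (4) [kg·m⁻¹·s⁻¹] / [s] = kg·m⁻¹·s⁻²
Only (2) matches kg·s⁻².

(2)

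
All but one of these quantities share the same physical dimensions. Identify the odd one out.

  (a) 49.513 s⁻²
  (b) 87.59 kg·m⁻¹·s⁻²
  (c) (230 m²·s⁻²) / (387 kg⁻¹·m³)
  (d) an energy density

(a)

Dimensions:
  (a) s⁻²
  (b) kg·m⁻¹·s⁻²
  (c) [m²·s⁻²] / [kg⁻¹·m³] = kg·m⁻¹·s⁻²
  (d) [energy density] = kg·m⁻¹·s⁻²
All reduce to kg·m⁻¹·s⁻² except (a), which is s⁻².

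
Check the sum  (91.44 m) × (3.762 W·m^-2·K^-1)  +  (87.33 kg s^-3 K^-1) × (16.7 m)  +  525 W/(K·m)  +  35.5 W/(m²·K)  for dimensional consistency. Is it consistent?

Work out the base dimensions of each:
  (91.44 m) × (3.762 W·m^-2·K^-1):  [m] · [kg·s⁻³·K⁻¹] = kg·m·s⁻³·K⁻¹
  (87.33 kg s^-3 K^-1) × (16.7 m):  [kg·s⁻³·K⁻¹] · [m] = kg·m·s⁻³·K⁻¹
  525 W/(K·m):  W·m⁻¹·K⁻¹ = J·s⁻¹·m⁻¹·K⁻¹ = kg·m·s⁻³·K⁻¹
  35.5 W/(m²·K):  W·m⁻²·K⁻¹ = J·s⁻¹·m⁻²·K⁻¹ = kg·s⁻³·K⁻¹
The terms do not share a single dimension (kg·m·s⁻³·K⁻¹ vs kg·s⁻³·K⁻¹).

No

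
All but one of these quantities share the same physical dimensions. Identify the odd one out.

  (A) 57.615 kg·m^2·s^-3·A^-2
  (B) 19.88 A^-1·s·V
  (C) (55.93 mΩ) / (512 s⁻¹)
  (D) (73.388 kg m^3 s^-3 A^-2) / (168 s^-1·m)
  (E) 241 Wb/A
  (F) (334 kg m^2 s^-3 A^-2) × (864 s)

Reduce each to base SI dimensions:
  (A) kg·m²·s⁻³·A⁻²
  (B) V·s·A⁻¹ = J·C⁻¹·s·A⁻¹ = kg·m²·s⁻²·A⁻²
  (C) [kg·m²·s⁻³·A⁻²] / [s⁻¹] = kg·m²·s⁻²·A⁻²
  (D) [kg·m³·s⁻³·A⁻²] / [m·s⁻¹] = kg·m²·s⁻²·A⁻²
  (E) Wb·A⁻¹ = V·s·A⁻¹ = kg·m²·s⁻²·A⁻²
  (F) [kg·m²·s⁻³·A⁻²] · [s] = kg·m²·s⁻²·A⁻²
All reduce to kg·m²·s⁻²·A⁻² except (A), which is kg·m²·s⁻³·A⁻².

(A)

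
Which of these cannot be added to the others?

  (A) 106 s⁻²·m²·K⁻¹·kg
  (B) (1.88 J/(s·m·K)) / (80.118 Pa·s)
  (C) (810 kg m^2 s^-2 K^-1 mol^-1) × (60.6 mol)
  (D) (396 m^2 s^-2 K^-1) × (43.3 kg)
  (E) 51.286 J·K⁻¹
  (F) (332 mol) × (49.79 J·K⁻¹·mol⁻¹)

Dimensions:
  (A) kg·m²·s⁻²·K⁻¹
  (B) [kg·m·s⁻³·K⁻¹] / [kg·m⁻¹·s⁻¹] = m²·s⁻²·K⁻¹
  (C) [kg·m²·s⁻²·K⁻¹·mol⁻¹] · [mol] = kg·m²·s⁻²·K⁻¹
  (D) [m²·s⁻²·K⁻¹] · [kg] = kg·m²·s⁻²·K⁻¹
  (E) J·K⁻¹ = N·m·K⁻¹ = kg·m²·s⁻²·K⁻¹
  (F) [mol] · [kg·m²·s⁻²·K⁻¹·mol⁻¹] = kg·m²·s⁻²·K⁻¹
All reduce to kg·m²·s⁻²·K⁻¹ except (B), which is m²·s⁻²·K⁻¹.

(B)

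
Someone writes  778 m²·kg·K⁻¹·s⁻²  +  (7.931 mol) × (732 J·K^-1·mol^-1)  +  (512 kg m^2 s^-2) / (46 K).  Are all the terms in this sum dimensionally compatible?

Yes

Work out the base dimensions of each:
  778 m²·kg·K⁻¹·s⁻²:  kg·m²·s⁻²·K⁻¹
  (7.931 mol) × (732 J·K^-1·mol^-1):  [mol] · [kg·m²·s⁻²·K⁻¹·mol⁻¹] = kg·m²·s⁻²·K⁻¹
  (512 kg m^2 s^-2) / (46 K):  [kg·m²·s⁻²] / [K] = kg·m²·s⁻²·K⁻¹
Every term reduces to kg·m²·s⁻²·K⁻¹.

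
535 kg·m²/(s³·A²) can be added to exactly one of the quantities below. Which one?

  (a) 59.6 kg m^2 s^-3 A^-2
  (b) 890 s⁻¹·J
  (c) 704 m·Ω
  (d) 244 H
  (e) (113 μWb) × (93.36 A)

Reference: kg·m²·s⁻³·A⁻².
Each option:
  (a) kg·m²·s⁻³·A⁻²  ← same
  (b) J·s⁻¹ = N·m·s⁻¹ = kg·m²·s⁻³
  (c) Ω·m = V·A⁻¹·m = kg·m³·s⁻³·A⁻²
  (d) H = V·s·A⁻¹ = kg·m²·s⁻²·A⁻²
  (e) [kg·m²·s⁻²·A⁻¹] · [A] = kg·m²·s⁻²
Only (a) matches kg·m²·s⁻³·A⁻².

(a)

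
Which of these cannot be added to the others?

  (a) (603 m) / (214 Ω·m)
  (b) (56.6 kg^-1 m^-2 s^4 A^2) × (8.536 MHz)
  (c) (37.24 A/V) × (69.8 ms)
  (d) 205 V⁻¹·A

(c)

Reduce each to base SI dimensions:
  (a) [m] / [kg·m³·s⁻³·A⁻²] = kg⁻¹·m⁻²·s³·A²
  (b) [kg⁻¹·m⁻²·s⁴·A²] · [s⁻¹] = kg⁻¹·m⁻²·s³·A²
  (c) [kg⁻¹·m⁻²·s³·A²] · [s] = kg⁻¹·m⁻²·s⁴·A²
  (d) A·V⁻¹ = A·(J·C⁻¹)⁻¹ = kg⁻¹·m⁻²·s³·A²
All reduce to kg⁻¹·m⁻²·s³·A² except (c), which is kg⁻¹·m⁻²·s⁴·A².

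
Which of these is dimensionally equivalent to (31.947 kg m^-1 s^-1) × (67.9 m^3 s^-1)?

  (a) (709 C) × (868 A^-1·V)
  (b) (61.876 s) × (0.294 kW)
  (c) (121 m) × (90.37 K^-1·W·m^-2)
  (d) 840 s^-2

Reference: [kg·m⁻¹·s⁻¹] · [m³·s⁻¹] = kg·m²·s⁻².
Each option:
  (a) [s·A] · [kg·m²·s⁻³·A⁻²] = kg·m²·s⁻²·A⁻¹
  (b) [s] · [kg·m²·s⁻³] = kg·m²·s⁻²  ← same
  (c) [m] · [kg·s⁻³·K⁻¹] = kg·m·s⁻³·K⁻¹
  (d) s⁻²
Only (b) matches kg·m²·s⁻².

(b)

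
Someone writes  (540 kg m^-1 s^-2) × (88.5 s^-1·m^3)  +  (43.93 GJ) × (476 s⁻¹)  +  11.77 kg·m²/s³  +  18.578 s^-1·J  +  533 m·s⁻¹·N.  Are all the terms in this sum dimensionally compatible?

Dimensions:
  (540 kg m^-1 s^-2) × (88.5 s^-1·m^3):  [kg·m⁻¹·s⁻²] · [m³·s⁻¹] = kg·m²·s⁻³
  (43.93 GJ) × (476 s⁻¹):  [kg·m²·s⁻²] · [s⁻¹] = kg·m²·s⁻³
  11.77 kg·m²/s³:  kg·m²·s⁻³
  18.578 s^-1·J:  J·s⁻¹ = N·m·s⁻¹ = kg·m²·s⁻³
  533 m·s⁻¹·N:  N·m·s⁻¹ = kg·m·s⁻²·m·s⁻¹ = kg·m²·s⁻³
Every term reduces to kg·m²·s⁻³.

Yes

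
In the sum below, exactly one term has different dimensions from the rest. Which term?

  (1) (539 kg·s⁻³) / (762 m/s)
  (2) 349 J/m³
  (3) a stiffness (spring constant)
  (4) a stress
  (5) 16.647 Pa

(3)

Dimensions:
  (1) [kg·s⁻³] / [m·s⁻¹] = kg·m⁻¹·s⁻²
  (2) J·m⁻³ = N·m·m⁻³ = kg·m⁻¹·s⁻²
  (3) [stiffness (spring constant)] = kg·s⁻²
  (4) [stress] = kg·m⁻¹·s⁻²
  (5) Pa = N·m⁻² = kg·m⁻¹·s⁻²
All reduce to kg·m⁻¹·s⁻² except (3), which is kg·s⁻².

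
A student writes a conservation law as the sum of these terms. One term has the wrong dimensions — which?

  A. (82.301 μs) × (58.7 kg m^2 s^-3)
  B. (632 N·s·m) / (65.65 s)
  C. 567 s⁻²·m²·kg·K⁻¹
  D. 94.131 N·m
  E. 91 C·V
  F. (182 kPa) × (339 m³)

Expand each in SI base units:
  A. [s] · [kg·m²·s⁻³] = kg·m²·s⁻²
  B. [kg·m²·s⁻¹] / [s] = kg·m²·s⁻²
  C. kg·m²·s⁻²·K⁻¹
  D. N·m = kg·m·s⁻²·m = kg·m²·s⁻²
  E. C·V = s·A·J·C⁻¹ = kg·m²·s⁻²
  F. [kg·m⁻¹·s⁻²] · [m³] = kg·m²·s⁻²
All reduce to kg·m²·s⁻² except C., which is kg·m²·s⁻²·K⁻¹.

C.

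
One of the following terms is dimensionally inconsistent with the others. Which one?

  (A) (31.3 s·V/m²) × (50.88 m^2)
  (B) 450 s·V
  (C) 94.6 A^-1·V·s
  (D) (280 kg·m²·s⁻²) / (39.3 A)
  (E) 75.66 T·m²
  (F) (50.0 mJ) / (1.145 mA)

(C)

Dimensions:
  (A) [kg·s⁻²·A⁻¹] · [m²] = kg·m²·s⁻²·A⁻¹
  (B) V·s = J·C⁻¹·s = kg·m²·s⁻²·A⁻¹
  (C) V·s·A⁻¹ = J·C⁻¹·s·A⁻¹ = kg·m²·s⁻²·A⁻²
  (D) [kg·m²·s⁻²] / [A] = kg·m²·s⁻²·A⁻¹
  (E) T·m² = Wb·m⁻²·m² = kg·m²·s⁻²·A⁻¹
  (F) [kg·m²·s⁻²] / [A] = kg·m²·s⁻²·A⁻¹
All reduce to kg·m²·s⁻²·A⁻¹ except (C), which is kg·m²·s⁻²·A⁻².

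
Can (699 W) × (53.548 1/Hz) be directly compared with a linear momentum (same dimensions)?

No

In SI base units:
  (699 W) × (53.548 1/Hz):  [kg·m²·s⁻³] · [s] = kg·m²·s⁻²
  a linear momentum:  [linear momentum] = kg·m·s⁻¹
kg·m²·s⁻² ≠ kg·m·s⁻¹, so they cannot be added.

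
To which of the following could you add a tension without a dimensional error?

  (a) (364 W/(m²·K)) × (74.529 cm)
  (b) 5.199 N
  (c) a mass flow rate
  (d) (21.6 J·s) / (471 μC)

(b)

Reference: [tension] = kg·m·s⁻².
Each option:
  (a) [kg·s⁻³·K⁻¹] · [m] = kg·m·s⁻³·K⁻¹
  (b) N = kg·m·s⁻²  ← same
  (c) [mass flow rate] = kg·s⁻¹
  (d) [kg·m²·s⁻¹] / [s·A] = kg·m²·s⁻²·A⁻¹
Only (b) matches kg·m·s⁻².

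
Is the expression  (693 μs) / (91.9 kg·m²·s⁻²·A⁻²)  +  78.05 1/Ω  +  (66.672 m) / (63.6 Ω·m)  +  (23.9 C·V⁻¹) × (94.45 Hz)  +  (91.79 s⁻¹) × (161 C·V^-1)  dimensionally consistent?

Yes

Work out the base dimensions of each:
  (693 μs) / (91.9 kg·m²·s⁻²·A⁻²):  [s] / [kg·m²·s⁻²·A⁻²] = kg⁻¹·m⁻²·s³·A²
  78.05 1/Ω:  Ω⁻¹ = (V·A⁻¹)⁻¹ = kg⁻¹·m⁻²·s³·A²
  (66.672 m) / (63.6 Ω·m):  [m] / [kg·m³·s⁻³·A⁻²] = kg⁻¹·m⁻²·s³·A²
  (23.9 C·V⁻¹) × (94.45 Hz):  [kg⁻¹·m⁻²·s⁴·A²] · [s⁻¹] = kg⁻¹·m⁻²·s³·A²
  (91.79 s⁻¹) × (161 C·V^-1):  [s⁻¹] · [kg⁻¹·m⁻²·s⁴·A²] = kg⁻¹·m⁻²·s³·A²
Every term reduces to kg⁻¹·m⁻²·s³·A².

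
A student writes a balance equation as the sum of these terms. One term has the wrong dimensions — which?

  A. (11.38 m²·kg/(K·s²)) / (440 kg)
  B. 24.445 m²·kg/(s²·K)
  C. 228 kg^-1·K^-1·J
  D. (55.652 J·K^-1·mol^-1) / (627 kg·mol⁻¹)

Reduce each to base SI dimensions:
  A. [kg·m²·s⁻²·K⁻¹] / [kg] = m²·s⁻²·K⁻¹
  B. kg·m²·s⁻²·K⁻¹
  C. J·kg⁻¹·K⁻¹ = N·m·kg⁻¹·K⁻¹ = m²·s⁻²·K⁻¹
  D. [kg·m²·s⁻²·K⁻¹·mol⁻¹] / [kg·mol⁻¹] = m²·s⁻²·K⁻¹
All reduce to m²·s⁻²·K⁻¹ except B., which is kg·m²·s⁻²·K⁻¹.

B.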